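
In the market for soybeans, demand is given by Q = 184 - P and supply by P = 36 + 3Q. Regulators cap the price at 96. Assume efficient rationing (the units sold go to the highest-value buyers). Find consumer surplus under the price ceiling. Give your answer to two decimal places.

1560.00

Rewriting demand in inverse form: P = 184 - Q.
Without the control, 184 - Q = 36 + 3Q so Q* = 37 and P* = 147.
At the ceiling price 96, quantity supplied is (96 - 36)/3 = 20; supply is the short side, so Q = 20 trades at P = 96.
The demand price at Q = 20 is 164. CS is the trapezoid between demand and 96 over [0, 20]: (1/2)[(184 - 96) + (164 - 96)](20) = 1560.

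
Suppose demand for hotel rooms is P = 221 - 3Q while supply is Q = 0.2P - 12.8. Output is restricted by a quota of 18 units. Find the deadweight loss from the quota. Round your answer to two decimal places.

Rewriting supply in inverse form: P = 64 + 5Q.
Without the quota, 221 - 3Q = 64 + 5Q gives Q* = 19.625.
At Q = 18 the demand price is 221 - 3(18) = 167 and the supply price is 64 + 5(18) = 154.
Deadweight loss is the triangle between the curves from 18 to 19.625: (1/2)(167 - 154)(19.625 - 18) = 10.5625.

10.56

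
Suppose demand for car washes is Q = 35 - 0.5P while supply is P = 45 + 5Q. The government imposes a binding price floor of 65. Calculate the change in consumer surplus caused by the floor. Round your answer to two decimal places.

Rewriting demand in inverse form: P = 70 - 2Q.
Without the control, 70 - 2Q = 45 + 5Q so Q* = 3.5714 and P* = 62.8571.
At the floor price 65, quantity demanded is (70 - 65)/2 = 2.5; demand is the short side, so Q = 2.5 trades at P = 65.
CS goes from (1/2)(3.5714)(7.1429) = 12.7551 to 6.25 (computed as (70 - 65)(2.5) - (1/2)(2)(2.5)^2), a change of -6.5051.

-6.51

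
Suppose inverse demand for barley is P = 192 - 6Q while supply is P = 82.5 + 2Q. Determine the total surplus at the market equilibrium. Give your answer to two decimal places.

Setting demand equal to supply, 109.5 = 8Q, so Q* = 13.6875 and P* = 109.875.
CS = (1/2)(13.6875)(82.125) = 562.043 and PS = (1/2)(13.6875)(27.375) = 187.3477, so total surplus = 749.3906.

749.39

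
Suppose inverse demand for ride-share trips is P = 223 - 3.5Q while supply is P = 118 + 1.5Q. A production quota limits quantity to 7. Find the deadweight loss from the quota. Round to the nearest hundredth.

490.00

Unrestricted equilibrium: Q* = (223 - 118)/(3.5 + 1.5) = 21.
At Q = 7 the demand price is 223 - 3.5(7) = 198.5 and the supply price is 118 + 1.5(7) = 128.5.
DWL = (1/2)(gap between curves at 7) x (Q* - 7) = (1/2)(70)(14) = 490.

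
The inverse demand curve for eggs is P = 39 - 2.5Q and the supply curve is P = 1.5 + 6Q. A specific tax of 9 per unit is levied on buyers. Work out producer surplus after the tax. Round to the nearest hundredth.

33.73

Pre-tax equilibrium: 39 - 2.5Q = 1.5 + 6Q gives Q* = 4.4118, P* = 27.9706.
A tax on buyers shifts demand down by 9: (39 - 9) - 2.5Q = 1.5 + 6Q, so Q_t = 3.3529. Buyers pay P_b = 30.6176; sellers receive P_s = P_b - 9 = 21.6176.
PS = (1/2)(Q_t)(P_s - 1.5) = (1/2)(3.3529)(20.1176) = 33.7266.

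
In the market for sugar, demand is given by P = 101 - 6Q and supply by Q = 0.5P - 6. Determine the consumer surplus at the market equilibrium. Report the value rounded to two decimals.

371.30

Rewriting supply in inverse form: P = 12 + 2Q.
Setting demand equal to supply, 89 = 8Q, so Q* = 11.125 and P* = 34.25.
Consumer surplus is the triangle under demand above P*: (1/2)(11.125)(101 - 34.25) = (1/2)(11.125)(66.75) = 371.2969.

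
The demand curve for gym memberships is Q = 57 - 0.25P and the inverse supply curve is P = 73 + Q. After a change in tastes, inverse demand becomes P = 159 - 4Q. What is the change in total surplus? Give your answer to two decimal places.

Rewriting demand in inverse form: P = 228 - 4Q.
Initial equilibrium: Q_0 = 31, P_0 = 104; CS_0 = (1/2)(31)(124) = 1922, PS_0 = (1/2)(31)(31) = 480.5.
New equilibrium: 159 - 4Q = 73 + Q gives Q_1 = 17.2, P_1 = 90.2; CS_1 = 591.68, PS_1 = 147.92.
Change in total surplus = (591.68 + 147.92) - (1922 + 480.5) = -1662.9.

-1662.90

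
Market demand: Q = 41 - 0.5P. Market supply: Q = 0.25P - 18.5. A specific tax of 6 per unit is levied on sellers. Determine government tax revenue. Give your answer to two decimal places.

Rewriting demand in inverse form: P = 82 - 2Q.
Rewriting supply in inverse form: P = 74 + 4Q.
Without the tax, 82 - 2Q = 74 + 4Q so Q* = 1.3333 and P* = 79.3333.
With the tax, sellers need 6 more per unit: 82 - 2Q = 74 + 4Q + 6, so Q_t = 0.3333. Buyers pay P_b = 81.3333; sellers receive P_s = P_b - 6 = 75.3333.
Tax revenue = t x Q_t = 6 x 0.3333 = 2.

2.00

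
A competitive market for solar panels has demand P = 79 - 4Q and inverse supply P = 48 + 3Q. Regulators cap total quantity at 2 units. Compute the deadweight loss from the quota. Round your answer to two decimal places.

Unrestricted equilibrium: Q* = (79 - 48)/(4 + 3) = 4.4286.
At Q = 2 the demand price is 79 - 4(2) = 71 and the supply price is 48 + 3(2) = 54.
DWL = (1/2)(gap between curves at 2) x (Q* - 2) = (1/2)(17)(2.4286) = 20.6429.

20.64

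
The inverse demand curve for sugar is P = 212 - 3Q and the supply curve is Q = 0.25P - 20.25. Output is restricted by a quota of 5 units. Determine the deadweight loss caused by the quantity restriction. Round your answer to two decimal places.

658.29

Rewriting supply in inverse form: P = 81 + 4Q.
Unrestricted equilibrium: Q* = (212 - 81)/(3 + 4) = 18.7143.
At Q = 5 the demand price is 212 - 3(5) = 197 and the supply price is 81 + 4(5) = 101.
Deadweight loss is the triangle between the curves from 5 to 18.7143: (1/2)(197 - 101)(18.7143 - 5) = 658.2857.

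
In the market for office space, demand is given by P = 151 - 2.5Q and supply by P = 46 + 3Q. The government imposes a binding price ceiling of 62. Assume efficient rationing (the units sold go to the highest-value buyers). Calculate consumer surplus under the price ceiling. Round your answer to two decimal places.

Free-market equilibrium: 151 - 2.5Q = 46 + 3Q gives Q* = 19.0909, P* = 103.2727.
At P = 62, sellers supply (62 - 46)/3 = 5.3333 while buyers want more, so the quantity traded is 5.3333 at price 62.
The demand price at Q = 5.3333 is 137.6667. CS is the trapezoid between demand and 62 over [0, 5.3333]: (1/2)[(151 - 62) + (137.6667 - 62)](5.3333) = 439.1111.

439.11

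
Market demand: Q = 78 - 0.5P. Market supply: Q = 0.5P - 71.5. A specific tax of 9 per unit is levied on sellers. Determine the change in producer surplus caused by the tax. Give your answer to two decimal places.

Rewriting demand in inverse form: P = 156 - 2Q.
Rewriting supply in inverse form: P = 143 + 2Q.
Without the tax, 156 - 2Q = 143 + 2Q so Q* = 3.25 and P* = 149.5.
With the tax, sellers need 9 more per unit: 156 - 2Q = 143 + 2Q + 9, so Q_t = 1. Buyers pay P_b = 154; sellers receive P_s = P_b - 9 = 145.
Producers lose the trapezoid between P_s and P* out to Q_t plus the triangle from Q_t to Q*: change in PS = 1 - 10.5625 = -9.5625.

-9.56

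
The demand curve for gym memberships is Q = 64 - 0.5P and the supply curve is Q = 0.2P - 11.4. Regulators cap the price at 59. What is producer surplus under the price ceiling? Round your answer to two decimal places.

Rewriting demand in inverse form: P = 128 - 2Q.
Rewriting supply in inverse form: P = 57 + 5Q.
Without the control, 128 - 2Q = 57 + 5Q so Q* = 10.1429 and P* = 107.7143.
At P = 59, sellers supply (59 - 57)/5 = 0.4 while buyers want more, so the quantity traded is 0.4 at price 59.
PS is the triangle above supply below 59: (1/2)(0.4)(59 - 57) = 0.4.

0.40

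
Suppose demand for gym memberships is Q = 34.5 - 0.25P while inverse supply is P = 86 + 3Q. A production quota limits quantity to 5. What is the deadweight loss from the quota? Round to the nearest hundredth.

Rewriting demand in inverse form: P = 138 - 4Q.
Without the quota, 138 - 4Q = 86 + 3Q gives Q* = 7.4286.
At Q = 5 the demand price is 138 - 4(5) = 118 and the supply price is 86 + 3(5) = 101.
Deadweight loss is the triangle between the curves from 5 to 7.4286: (1/2)(118 - 101)(7.4286 - 5) = 20.6429.

20.64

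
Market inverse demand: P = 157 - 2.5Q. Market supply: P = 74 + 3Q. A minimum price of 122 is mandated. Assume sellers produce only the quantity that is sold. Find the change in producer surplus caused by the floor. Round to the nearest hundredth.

36.40

Free-market equilibrium: 157 - 2.5Q = 74 + 3Q gives Q* = 15.0909, P* = 119.2727.
At P = 122, buyers demand (157 - 122)/2.5 = 14 while sellers would supply more, so the quantity traded is 14 at price 122.
PS goes from (1/2)(15.0909)(45.2727) = 341.6033 to 378 (computed as (122 - 74)(14) - (1/2)(3)(14)^2), a change of 36.3967.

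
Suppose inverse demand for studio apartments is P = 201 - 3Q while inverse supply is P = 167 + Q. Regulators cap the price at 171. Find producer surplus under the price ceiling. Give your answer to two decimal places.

8.00

Without the control, 201 - 3Q = 167 + Q so Q* = 8.5 and P* = 175.5.
At P = 171, sellers supply (171 - 167)/1 = 4 while buyers want more, so the quantity traded is 4 at price 171.
PS is the triangle above supply below 171: (1/2)(4)(171 - 167) = 8.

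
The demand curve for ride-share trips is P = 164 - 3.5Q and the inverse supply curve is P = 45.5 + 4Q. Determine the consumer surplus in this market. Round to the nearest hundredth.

436.87

Equilibrium: 164 - 3.5Q = 45.5 + 4Q, so Q* = 15.8 and P* = 108.7.
CS is the area between the demand curve and P* from 0 to Q*: (1/2)(15.8)(55.3) = 436.87.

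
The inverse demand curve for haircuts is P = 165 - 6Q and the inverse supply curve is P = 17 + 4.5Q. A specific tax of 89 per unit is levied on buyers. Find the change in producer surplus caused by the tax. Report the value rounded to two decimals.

-375.98

Pre-tax equilibrium: 165 - 6Q = 17 + 4.5Q gives Q* = 14.0952, P* = 80.4286.
With the tax, buyers' net willingness to pay falls by 89: (165 - 89) - 6Q = 17 + 4.5Q, so Q_t = 5.619. Buyers pay P_b = 131.2857; sellers receive P_s = P_b - 89 = 42.2857.
Producers lose the trapezoid between P_s and P* out to Q_t plus the triangle from Q_t to Q*: change in PS = 71.0408 - 447.0204 = -375.9796.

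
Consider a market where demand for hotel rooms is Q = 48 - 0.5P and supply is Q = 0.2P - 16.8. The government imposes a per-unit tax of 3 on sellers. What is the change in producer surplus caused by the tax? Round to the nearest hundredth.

-3.21

Rewriting demand in inverse form: P = 96 - 2Q.
Rewriting supply in inverse form: P = 84 + 5Q.
Pre-tax equilibrium: 96 - 2Q = 84 + 5Q gives Q* = 1.7143, P* = 92.5714.
A tax on sellers shifts supply up by 3: 96 - 2Q = 84 + 5Q + 3, so Q_t = 1.2857. Buyers pay P_b = 93.4286; sellers receive P_s = P_b - 3 = 90.4286.
PS falls from (1/2)(1.7143)(8.5714) = 7.3469 to (1/2)(1.2857)(6.4286) = 4.1327, a change of -3.2143.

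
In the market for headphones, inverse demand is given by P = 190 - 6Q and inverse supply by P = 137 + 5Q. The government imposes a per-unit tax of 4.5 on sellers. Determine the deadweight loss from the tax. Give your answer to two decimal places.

Without the tax, 190 - 6Q = 137 + 5Q so Q* = 4.8182 and P* = 161.0909.
With the tax, sellers need 4.5 more per unit: 190 - 6Q = 137 + 5Q + 4.5, so Q_t = 4.4091. Buyers pay P_b = 163.5455; sellers receive P_s = P_b - 4.5 = 159.0455.
Deadweight loss is the triangle between the curves from Q_t to Q*: (1/2)(4.8182 - 4.4091)(4.5) = 0.9205.

0.92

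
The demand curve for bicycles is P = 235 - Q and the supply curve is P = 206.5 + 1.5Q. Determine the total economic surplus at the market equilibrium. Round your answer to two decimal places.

162.45

Set 235 - Q = 206.5 + 1.5Q, which gives 28.5 = 2.5Q, so Q* = 11.4 and P* = 235 - (11.4) = 223.6.
Total surplus is the full triangle between the curves from 0 to Q*: (1/2)(11.4)(235 - 206.5) = 162.45.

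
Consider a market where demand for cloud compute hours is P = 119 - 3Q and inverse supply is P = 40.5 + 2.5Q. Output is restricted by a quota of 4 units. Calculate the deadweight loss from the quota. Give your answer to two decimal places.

Without the quota, 119 - 3Q = 40.5 + 2.5Q gives Q* = 14.2727.
At Q = 4 the demand price is 119 - 3(4) = 107 and the supply price is 40.5 + 2.5(4) = 50.5.
DWL = (1/2)(gap between curves at 4) x (Q* - 4) = (1/2)(56.5)(10.2727) = 290.2045.

290.20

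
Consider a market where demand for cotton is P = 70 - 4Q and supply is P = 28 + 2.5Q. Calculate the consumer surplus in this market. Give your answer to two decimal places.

83.50

Equilibrium: 70 - 4Q = 28 + 2.5Q, so Q* = 6.4615 and P* = 44.1538.
CS is the area between the demand curve and P* from 0 to Q*: (1/2)(6.4615)(25.8462) = 83.503.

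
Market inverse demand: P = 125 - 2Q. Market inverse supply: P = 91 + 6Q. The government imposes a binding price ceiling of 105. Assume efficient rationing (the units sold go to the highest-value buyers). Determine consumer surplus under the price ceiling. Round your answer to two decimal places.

41.22

Free-market equilibrium: 125 - 2Q = 91 + 6Q gives Q* = 4.25, P* = 116.5.
At P = 105, sellers supply (105 - 91)/6 = 2.3333 while buyers want more, so the quantity traded is 2.3333 at price 105.
The demand price at Q = 2.3333 is 120.3333. CS is the trapezoid between demand and 105 over [0, 2.3333]: (1/2)[(125 - 105) + (120.3333 - 105)](2.3333) = 41.2222.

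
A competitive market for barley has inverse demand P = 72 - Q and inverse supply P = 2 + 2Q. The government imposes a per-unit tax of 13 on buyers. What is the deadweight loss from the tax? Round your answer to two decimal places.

Pre-tax equilibrium: 72 - Q = 2 + 2Q gives Q* = 23.3333, P* = 48.6667.
With the tax, buyers' net willingness to pay falls by 13: (72 - 13) - Q = 2 + 2Q, so Q_t = 19. Buyers pay P_b = 53; sellers receive P_s = P_b - 13 = 40.
The welfare triangle lost has base Q* - Q_t = 4.3333 and height t = 13, so DWL = (1/2)(4.3333)(13) = 28.1667.

28.17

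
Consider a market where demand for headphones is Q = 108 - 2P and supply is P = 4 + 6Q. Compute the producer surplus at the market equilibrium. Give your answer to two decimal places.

Rewriting demand in inverse form: P = 54 - 0.5Q.
Equilibrium: 54 - 0.5Q = 4 + 6Q, so Q* = 7.6923 and P* = 50.1538.
PS is the area between P* and the supply curve from 0 to Q*: (1/2)(7.6923)(46.1538) = 177.5148.

177.51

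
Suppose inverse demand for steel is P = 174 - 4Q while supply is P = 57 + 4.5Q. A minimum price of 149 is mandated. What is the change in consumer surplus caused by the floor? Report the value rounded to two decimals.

-300.81

Without the control, 174 - 4Q = 57 + 4.5Q so Q* = 13.7647 and P* = 118.9412.
At P = 149, buyers demand (174 - 149)/4 = 6.25 while sellers would supply more, so the quantity traded is 6.25 at price 149.
CS goes from (1/2)(13.7647)(55.0588) = 378.9343 to 78.125 (computed as (174 - 149)(6.25) - (1/2)(4)(6.25)^2), a change of -300.8093.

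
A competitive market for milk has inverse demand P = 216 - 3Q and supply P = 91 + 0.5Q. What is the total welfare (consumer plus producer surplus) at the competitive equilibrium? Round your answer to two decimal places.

Set 216 - 3Q = 91 + 0.5Q, which gives 125 = 3.5Q, so Q* = 35.7143 and P* = 216 - 3(35.7143) = 108.8571.
Total surplus is the full triangle between the curves from 0 to Q*: (1/2)(35.7143)(216 - 91) = 2232.1429.

2232.14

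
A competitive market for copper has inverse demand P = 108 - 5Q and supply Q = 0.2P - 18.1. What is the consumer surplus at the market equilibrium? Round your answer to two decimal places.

Rewriting supply in inverse form: P = 90.5 + 5Q.
Equilibrium: 108 - 5Q = 90.5 + 5Q, so Q* = 1.75 and P* = 99.25.
CS is the area between the demand curve and P* from 0 to Q*: (1/2)(1.75)(8.75) = 7.6562.

7.66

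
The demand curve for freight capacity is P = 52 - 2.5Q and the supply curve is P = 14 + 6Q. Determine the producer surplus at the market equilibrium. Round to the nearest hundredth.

59.96

Equilibrium: 52 - 2.5Q = 14 + 6Q, so Q* = 4.4706 and P* = 40.8235.
The supply curve's price intercept is 14, so PS = (1/2)(Q*)(P* - 14) = (1/2)(4.4706)(26.8235) = 59.9585.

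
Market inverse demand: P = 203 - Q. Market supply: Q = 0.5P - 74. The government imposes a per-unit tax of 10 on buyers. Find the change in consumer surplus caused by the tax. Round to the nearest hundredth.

Rewriting supply in inverse form: P = 148 + 2Q.
Pre-tax equilibrium: 203 - Q = 148 + 2Q gives Q* = 18.3333, P* = 184.6667.
A tax on buyers shifts demand down by 10: (203 - 10) - Q = 148 + 2Q, so Q_t = 15. Buyers pay P_b = 188; sellers receive P_s = P_b - 10 = 178.
Consumers lose the trapezoid between P* and P_b out to Q_t plus the triangle from Q_t to Q*: change in CS = 112.5 - 168.0556 = -55.5556.

-55.56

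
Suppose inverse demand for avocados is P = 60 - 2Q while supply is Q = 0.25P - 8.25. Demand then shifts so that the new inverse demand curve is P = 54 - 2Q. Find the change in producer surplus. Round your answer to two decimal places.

Rewriting supply in inverse form: P = 33 + 4Q.
Initial equilibrium: Q_0 = 4.5, P_0 = 51; CS_0 = (1/2)(4.5)(9) = 20.25, PS_0 = (1/2)(4.5)(18) = 40.5.
New equilibrium: 54 - 2Q = 33 + 4Q gives Q_1 = 3.5, P_1 = 47; CS_1 = 12.25, PS_1 = 24.5.
Change in producer surplus = 24.5 - 40.5 = -16.

-16.00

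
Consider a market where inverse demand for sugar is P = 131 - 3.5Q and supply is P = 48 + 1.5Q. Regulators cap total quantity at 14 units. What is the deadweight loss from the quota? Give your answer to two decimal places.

Without the quota, 131 - 3.5Q = 48 + 1.5Q gives Q* = 16.6.
At Q = 14 the demand price is 131 - 3.5(14) = 82 and the supply price is 48 + 1.5(14) = 69.
DWL = (1/2)(gap between curves at 14) x (Q* - 14) = (1/2)(13)(2.6) = 16.9.

16.90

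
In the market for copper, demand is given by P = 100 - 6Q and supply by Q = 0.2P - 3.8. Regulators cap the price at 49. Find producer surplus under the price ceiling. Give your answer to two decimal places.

Rewriting supply in inverse form: P = 19 + 5Q.
Without the control, 100 - 6Q = 19 + 5Q so Q* = 7.3636 and P* = 55.8182.
At P = 49, sellers supply (49 - 19)/5 = 6 while buyers want more, so the quantity traded is 6 at price 49.
PS is the triangle above supply below 49: (1/2)(6)(49 - 19) = 90.

90.00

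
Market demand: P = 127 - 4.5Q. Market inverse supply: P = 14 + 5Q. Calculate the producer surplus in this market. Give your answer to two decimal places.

Set 127 - 4.5Q = 14 + 5Q, which gives 113 = 9.5Q, so Q* = 11.8947 and P* = 127 - 4.5(11.8947) = 73.4737.
The supply curve's price intercept is 14, so PS = (1/2)(Q*)(P* - 14) = (1/2)(11.8947)(59.4737) = 353.7119.

353.71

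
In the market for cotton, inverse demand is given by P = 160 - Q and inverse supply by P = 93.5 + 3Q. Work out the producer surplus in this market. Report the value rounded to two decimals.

Equilibrium: 160 - Q = 93.5 + 3Q, so Q* = 16.625 and P* = 143.375.
PS is the area between P* and the supply curve from 0 to Q*: (1/2)(16.625)(49.875) = 414.5859.

414.59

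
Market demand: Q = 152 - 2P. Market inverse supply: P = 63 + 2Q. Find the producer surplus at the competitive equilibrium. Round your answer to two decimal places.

27.04

Rewriting demand in inverse form: P = 76 - 0.5Q.
Setting demand equal to supply, 13 = 2.5Q, so Q* = 5.2 and P* = 73.4.
Producer surplus is the triangle above supply below P*: (1/2)(5.2)(73.4 - 63) = (1/2)(5.2)(10.4) = 27.04.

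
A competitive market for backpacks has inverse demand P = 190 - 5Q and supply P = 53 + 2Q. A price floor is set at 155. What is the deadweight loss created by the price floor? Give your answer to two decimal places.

Without the control, 190 - 5Q = 53 + 2Q so Q* = 19.5714 and P* = 92.1429.
At the floor price 155, quantity demanded is (190 - 155)/5 = 7; demand is the short side, so Q = 7 trades at P = 155.
The lost-trades triangle has base Q* - 7 = 12.5714 and height equal to the gap between the curves at Q = 7, which is 155 - 67 = 88. DWL = (1/2)(12.5714)(88) = 553.1429.

553.14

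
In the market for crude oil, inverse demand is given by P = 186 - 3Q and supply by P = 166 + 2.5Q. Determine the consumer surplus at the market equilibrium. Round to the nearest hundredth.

19.83

Set 186 - 3Q = 166 + 2.5Q, which gives 20 = 5.5Q, so Q* = 3.6364 and P* = 186 - 3(3.6364) = 175.0909.
The demand choke price is 186, so CS = (1/2)(Q*)(186 - P*) = (1/2)(3.6364)(10.9091) = 19.8347.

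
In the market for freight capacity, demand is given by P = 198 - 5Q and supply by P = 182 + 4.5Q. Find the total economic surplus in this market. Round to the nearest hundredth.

13.47

Set 198 - 5Q = 182 + 4.5Q, which gives 16 = 9.5Q, so Q* = 1.6842 and P* = 198 - 5(1.6842) = 189.5789.
CS = (1/2)(1.6842)(8.4211) = 7.0914 and PS = (1/2)(1.6842)(7.5789) = 6.3823, so total surplus = 13.4737.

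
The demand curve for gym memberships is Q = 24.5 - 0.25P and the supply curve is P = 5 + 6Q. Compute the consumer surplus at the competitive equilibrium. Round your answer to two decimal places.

Rewriting demand in inverse form: P = 98 - 4Q.
Equilibrium: 98 - 4Q = 5 + 6Q, so Q* = 9.3 and P* = 60.8.
Consumer surplus is the triangle under demand above P*: (1/2)(9.3)(98 - 60.8) = (1/2)(9.3)(37.2) = 172.98.

172.98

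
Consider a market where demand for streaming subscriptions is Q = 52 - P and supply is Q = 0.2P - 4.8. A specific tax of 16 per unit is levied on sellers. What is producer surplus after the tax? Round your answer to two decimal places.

10.00

Rewriting demand in inverse form: P = 52 - Q.
Rewriting supply in inverse form: P = 24 + 5Q.
Pre-tax equilibrium: 52 - Q = 24 + 5Q gives Q* = 4.6667, P* = 47.3333.
With the tax, sellers need 16 more per unit: 52 - Q = 24 + 5Q + 16, so Q_t = 2. Buyers pay P_b = 50; sellers receive P_s = P_b - 16 = 34.
PS = (1/2)(Q_t)(P_s - 24) = (1/2)(2)(10) = 10.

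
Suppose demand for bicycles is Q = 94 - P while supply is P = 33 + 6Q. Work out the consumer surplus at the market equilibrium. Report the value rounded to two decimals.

Rewriting demand in inverse form: P = 94 - Q.
Set 94 - Q = 33 + 6Q, which gives 61 = 7Q, so Q* = 8.7143 and P* = 94 - (8.7143) = 85.2857.
The demand choke price is 94, so CS = (1/2)(Q*)(94 - P*) = (1/2)(8.7143)(8.7143) = 37.9694.

37.97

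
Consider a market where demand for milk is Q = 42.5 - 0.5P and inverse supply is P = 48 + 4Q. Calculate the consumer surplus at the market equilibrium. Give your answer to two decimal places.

Rewriting demand in inverse form: P = 85 - 2Q.
Set 85 - 2Q = 48 + 4Q, which gives 37 = 6Q, so Q* = 6.1667 and P* = 85 - 2(6.1667) = 72.6667.
Consumer surplus is the triangle under demand above P*: (1/2)(6.1667)(85 - 72.6667) = (1/2)(6.1667)(12.3333) = 38.0278.

38.03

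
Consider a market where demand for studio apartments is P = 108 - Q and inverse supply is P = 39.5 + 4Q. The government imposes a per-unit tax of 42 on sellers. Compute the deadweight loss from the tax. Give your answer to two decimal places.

176.40

Without the tax, 108 - Q = 39.5 + 4Q so Q* = 13.7 and P* = 94.3.
A tax on sellers shifts supply up by 42: 108 - Q = 39.5 + 4Q + 42, so Q_t = 5.3. Buyers pay P_b = 102.7; sellers receive P_s = P_b - 42 = 60.7.
The welfare triangle lost has base Q* - Q_t = 8.4 and height t = 42, so DWL = (1/2)(8.4)(42) = 176.4.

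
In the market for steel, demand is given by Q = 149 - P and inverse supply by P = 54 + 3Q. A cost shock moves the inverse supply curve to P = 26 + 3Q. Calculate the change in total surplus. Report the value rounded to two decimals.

763.00

Rewriting demand in inverse form: P = 149 - Q.
Initial equilibrium: Q_0 = 23.75, P_0 = 125.25; CS_0 = (1/2)(23.75)(23.75) = 282.0312, PS_0 = (1/2)(23.75)(71.25) = 846.0938.
New equilibrium: 149 - Q = 26 + 3Q gives Q_1 = 30.75, P_1 = 118.25; CS_1 = 472.7812, PS_1 = 1418.3438.
Change in total surplus = (472.7812 + 1418.3438) - (282.0312 + 846.0938) = 763.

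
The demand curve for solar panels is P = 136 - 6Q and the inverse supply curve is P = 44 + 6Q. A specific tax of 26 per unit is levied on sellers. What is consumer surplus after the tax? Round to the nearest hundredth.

Pre-tax equilibrium: 136 - 6Q = 44 + 6Q gives Q* = 7.6667, P* = 90.
A tax on sellers shifts supply up by 26: 136 - 6Q = 44 + 6Q + 26, so Q_t = 5.5. Buyers pay P_b = 103; sellers receive P_s = P_b - 26 = 77.
Consumer surplus is the triangle under demand above P_b: (1/2)(5.5)(136 - 103) = 90.75.

90.75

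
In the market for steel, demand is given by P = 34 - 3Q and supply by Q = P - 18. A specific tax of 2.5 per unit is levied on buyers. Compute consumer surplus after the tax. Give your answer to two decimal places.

Rewriting supply in inverse form: P = 18 + Q.
Without the tax, 34 - 3Q = 18 + Q so Q* = 4 and P* = 22.
A tax on buyers shifts demand down by 2.5: (34 - 2.5) - 3Q = 18 + Q, so Q_t = 3.375. Buyers pay P_b = 23.875; sellers receive P_s = P_b - 2.5 = 21.375.
Consumer surplus is the triangle under demand above P_b: (1/2)(3.375)(34 - 23.875) = 17.0859.

17.09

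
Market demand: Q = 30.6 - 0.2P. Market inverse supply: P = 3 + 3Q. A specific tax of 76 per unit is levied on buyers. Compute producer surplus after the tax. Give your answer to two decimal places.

128.34

Rewriting demand in inverse form: P = 153 - 5Q.
Without the tax, 153 - 5Q = 3 + 3Q so Q* = 18.75 and P* = 59.25.
With the tax, buyers' net willingness to pay falls by 76: (153 - 76) - 5Q = 3 + 3Q, so Q_t = 9.25. Buyers pay P_b = 106.75; sellers receive P_s = P_b - 76 = 30.75.
PS = (1/2)(Q_t)(P_s - 3) = (1/2)(9.25)(27.75) = 128.3438.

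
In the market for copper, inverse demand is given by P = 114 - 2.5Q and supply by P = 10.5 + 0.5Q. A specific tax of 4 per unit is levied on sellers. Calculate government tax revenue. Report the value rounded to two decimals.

Without the tax, 114 - 2.5Q = 10.5 + 0.5Q so Q* = 34.5 and P* = 27.75.
A tax on sellers shifts supply up by 4: 114 - 2.5Q = 10.5 + 0.5Q + 4, so Q_t = 33.1667. Buyers pay P_b = 31.0833; sellers receive P_s = P_b - 4 = 27.0833.
Revenue is the tax times quantity traded: 4 x 33.1667 = 132.6667.

132.67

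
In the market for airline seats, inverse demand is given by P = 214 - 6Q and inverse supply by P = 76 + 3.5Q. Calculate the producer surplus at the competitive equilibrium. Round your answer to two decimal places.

369.27

Set 214 - 6Q = 76 + 3.5Q, which gives 138 = 9.5Q, so Q* = 14.5263 and P* = 214 - 6(14.5263) = 126.8421.
The supply curve's price intercept is 76, so PS = (1/2)(Q*)(P* - 76) = (1/2)(14.5263)(50.8421) = 369.2742.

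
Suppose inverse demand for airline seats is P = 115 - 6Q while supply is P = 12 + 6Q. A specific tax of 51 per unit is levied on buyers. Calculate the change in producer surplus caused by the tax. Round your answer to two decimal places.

Without the tax, 115 - 6Q = 12 + 6Q so Q* = 8.5833 and P* = 63.5.
A tax on buyers shifts demand down by 51: (115 - 51) - 6Q = 12 + 6Q, so Q_t = 4.3333. Buyers pay P_b = 89; sellers receive P_s = P_b - 51 = 38.
Producers lose the trapezoid between P_s and P* out to Q_t plus the triangle from Q_t to Q*: change in PS = 56.3333 - 221.0208 = -164.6875.

-164.69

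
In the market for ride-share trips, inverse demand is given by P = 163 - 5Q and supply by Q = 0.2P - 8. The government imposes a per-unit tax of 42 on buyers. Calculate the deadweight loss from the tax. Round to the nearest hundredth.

Rewriting supply in inverse form: P = 40 + 5Q.
Pre-tax equilibrium: 163 - 5Q = 40 + 5Q gives Q* = 12.3, P* = 101.5.
A tax on buyers shifts demand down by 42: (163 - 42) - 5Q = 40 + 5Q, so Q_t = 8.1. Buyers pay P_b = 122.5; sellers receive P_s = P_b - 42 = 80.5.
Deadweight loss is the triangle between the curves from Q_t to Q*: (1/2)(12.3 - 8.1)(42) = 88.2.

88.20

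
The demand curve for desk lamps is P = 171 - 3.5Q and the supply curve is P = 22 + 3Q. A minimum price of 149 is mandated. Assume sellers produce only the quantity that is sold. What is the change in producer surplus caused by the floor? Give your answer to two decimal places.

Free-market equilibrium: 171 - 3.5Q = 22 + 3Q gives Q* = 22.9231, P* = 90.7692.
At the floor price 149, quantity demanded is (171 - 149)/3.5 = 6.2857; demand is the short side, so Q = 6.2857 trades at P = 149.
PS goes from (1/2)(22.9231)(68.7692) = 788.2012 to 739.0204 (computed as (149 - 22)(6.2857) - (1/2)(3)(6.2857)^2), a change of -49.1808.

-49.18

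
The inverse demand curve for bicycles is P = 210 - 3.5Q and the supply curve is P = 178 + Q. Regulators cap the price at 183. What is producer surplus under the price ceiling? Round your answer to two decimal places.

12.50

Without the control, 210 - 3.5Q = 178 + Q so Q* = 7.1111 and P* = 185.1111.
At the ceiling price 183, quantity supplied is (183 - 178)/1 = 5; supply is the short side, so Q = 5 trades at P = 183.
PS is the triangle above supply below 183: (1/2)(5)(183 - 178) = 12.5.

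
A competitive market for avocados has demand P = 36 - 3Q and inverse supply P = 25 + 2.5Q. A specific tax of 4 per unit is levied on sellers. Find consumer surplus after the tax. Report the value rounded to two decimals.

Without the tax, 36 - 3Q = 25 + 2.5Q so Q* = 2 and P* = 30.
With the tax, sellers need 4 more per unit: 36 - 3Q = 25 + 2.5Q + 4, so Q_t = 1.2727. Buyers pay P_b = 32.1818; sellers receive P_s = P_b - 4 = 28.1818.
Consumer surplus is the triangle under demand above P_b: (1/2)(1.2727)(36 - 32.1818) = 2.4298.

2.43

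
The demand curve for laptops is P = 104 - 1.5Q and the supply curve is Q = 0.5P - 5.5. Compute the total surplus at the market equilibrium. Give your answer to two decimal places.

Rewriting supply in inverse form: P = 11 + 2Q.
Set 104 - 1.5Q = 11 + 2Q, which gives 93 = 3.5Q, so Q* = 26.5714 and P* = 104 - 1.5(26.5714) = 64.1429.
Total surplus is the full triangle between the curves from 0 to Q*: (1/2)(26.5714)(104 - 11) = 1235.5714.

1235.57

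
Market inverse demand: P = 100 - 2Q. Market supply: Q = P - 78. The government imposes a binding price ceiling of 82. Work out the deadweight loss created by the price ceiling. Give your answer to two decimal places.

Rewriting supply in inverse form: P = 78 + Q.
Free-market equilibrium: 100 - 2Q = 78 + Q gives Q* = 7.3333, P* = 85.3333.
At the ceiling price 82, quantity supplied is (82 - 78)/1 = 4; supply is the short side, so Q = 4 trades at P = 82.
At Q = 4 the demand price is 92 and the supply price is 82. Deadweight loss is the triangle between the curves from 4 to 7.3333: (1/2)(92 - 82)(7.3333 - 4) = 16.6667.

16.67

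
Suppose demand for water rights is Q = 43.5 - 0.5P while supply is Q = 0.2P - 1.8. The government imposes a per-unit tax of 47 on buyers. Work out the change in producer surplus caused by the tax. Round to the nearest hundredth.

Rewriting demand in inverse form: P = 87 - 2Q.
Rewriting supply in inverse form: P = 9 + 5Q.
Without the tax, 87 - 2Q = 9 + 5Q so Q* = 11.1429 and P* = 64.7143.
With the tax, buyers' net willingness to pay falls by 47: (87 - 47) - 2Q = 9 + 5Q, so Q_t = 4.4286. Buyers pay P_b = 78.1429; sellers receive P_s = P_b - 47 = 31.1429.
Producers lose the trapezoid between P_s and P* out to Q_t plus the triangle from Q_t to Q*: change in PS = 49.0306 - 310.4082 = -261.3776.

-261.38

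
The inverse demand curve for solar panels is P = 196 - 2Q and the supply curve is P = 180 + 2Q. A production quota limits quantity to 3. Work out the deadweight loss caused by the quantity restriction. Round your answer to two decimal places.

2.00

Without the quota, 196 - 2Q = 180 + 2Q gives Q* = 4.
At Q = 3 the demand price is 196 - 2(3) = 190 and the supply price is 180 + 2(3) = 186.
DWL = (1/2)(gap between curves at 3) x (Q* - 3) = (1/2)(4)(1) = 2.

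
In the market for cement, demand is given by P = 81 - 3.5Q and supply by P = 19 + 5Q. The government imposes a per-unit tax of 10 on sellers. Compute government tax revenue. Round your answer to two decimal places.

Without the tax, 81 - 3.5Q = 19 + 5Q so Q* = 7.2941 and P* = 55.4706.
With the tax, sellers need 10 more per unit: 81 - 3.5Q = 19 + 5Q + 10, so Q_t = 6.1176. Buyers pay P_b = 59.5882; sellers receive P_s = P_b - 10 = 49.5882.
Revenue is the tax times quantity traded: 10 x 6.1176 = 61.1765.

61.18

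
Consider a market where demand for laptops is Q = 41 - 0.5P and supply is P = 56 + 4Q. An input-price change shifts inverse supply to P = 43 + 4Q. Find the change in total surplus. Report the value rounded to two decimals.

70.42

Rewriting demand in inverse form: P = 82 - 2Q.
Initial equilibrium: Q_0 = 4.3333, P_0 = 73.3333; CS_0 = (1/2)(4.3333)(8.6667) = 18.7778, PS_0 = (1/2)(4.3333)(17.3333) = 37.5556.
New equilibrium: 82 - 2Q = 43 + 4Q gives Q_1 = 6.5, P_1 = 69; CS_1 = 42.25, PS_1 = 84.5.
Change in total surplus = (42.25 + 84.5) - (18.7778 + 37.5556) = 70.4167.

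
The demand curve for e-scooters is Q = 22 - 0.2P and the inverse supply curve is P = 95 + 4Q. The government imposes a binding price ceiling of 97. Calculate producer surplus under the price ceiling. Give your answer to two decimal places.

0.50

Rewriting demand in inverse form: P = 110 - 5Q.
Free-market equilibrium: 110 - 5Q = 95 + 4Q gives Q* = 1.6667, P* = 101.6667.
At P = 97, sellers supply (97 - 95)/4 = 0.5 while buyers want more, so the quantity traded is 0.5 at price 97.
PS is the triangle above supply below 97: (1/2)(0.5)(97 - 95) = 0.5.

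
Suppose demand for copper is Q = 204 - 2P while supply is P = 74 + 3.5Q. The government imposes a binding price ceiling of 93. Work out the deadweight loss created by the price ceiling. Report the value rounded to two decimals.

Rewriting demand in inverse form: P = 102 - 0.5Q.
Free-market equilibrium: 102 - 0.5Q = 74 + 3.5Q gives Q* = 7, P* = 98.5.
At P = 93, sellers supply (93 - 74)/3.5 = 5.4286 while buyers want more, so the quantity traded is 5.4286 at price 93.
At Q = 5.4286 the demand price is 99.2857 and the supply price is 93. Deadweight loss is the triangle between the curves from 5.4286 to 7: (1/2)(99.2857 - 93)(7 - 5.4286) = 4.9388.

4.94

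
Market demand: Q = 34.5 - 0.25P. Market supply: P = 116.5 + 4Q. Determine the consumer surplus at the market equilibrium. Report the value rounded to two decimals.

14.45

Rewriting demand in inverse form: P = 138 - 4Q.
Setting demand equal to supply, 21.5 = 8Q, so Q* = 2.6875 and P* = 127.25.
Consumer surplus is the triangle under demand above P*: (1/2)(2.6875)(138 - 127.25) = (1/2)(2.6875)(10.75) = 14.4453.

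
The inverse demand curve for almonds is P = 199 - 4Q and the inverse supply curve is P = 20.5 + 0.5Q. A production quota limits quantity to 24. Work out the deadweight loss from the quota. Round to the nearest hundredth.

552.25

Unrestricted equilibrium: Q* = (199 - 20.5)/(4 + 0.5) = 39.6667.
At Q = 24 the demand price is 199 - 4(24) = 103 and the supply price is 20.5 + 0.5(24) = 32.5.
Deadweight loss is the triangle between the curves from 24 to 39.6667: (1/2)(103 - 32.5)(39.6667 - 24) = 552.25.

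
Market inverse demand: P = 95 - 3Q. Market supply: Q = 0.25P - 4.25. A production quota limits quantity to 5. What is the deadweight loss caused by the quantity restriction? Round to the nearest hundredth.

Rewriting supply in inverse form: P = 17 + 4Q.
Unrestricted equilibrium: Q* = (95 - 17)/(3 + 4) = 11.1429.
At Q = 5 the demand price is 95 - 3(5) = 80 and the supply price is 17 + 4(5) = 37.
Deadweight loss is the triangle between the curves from 5 to 11.1429: (1/2)(80 - 37)(11.1429 - 5) = 132.0714.

132.07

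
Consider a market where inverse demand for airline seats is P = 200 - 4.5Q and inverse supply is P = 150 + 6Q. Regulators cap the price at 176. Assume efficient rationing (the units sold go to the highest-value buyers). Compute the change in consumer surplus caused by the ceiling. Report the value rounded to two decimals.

10.73

Free-market equilibrium: 200 - 4.5Q = 150 + 6Q gives Q* = 4.7619, P* = 178.5714.
At the ceiling price 176, quantity supplied is (176 - 150)/6 = 4.3333; supply is the short side, so Q = 4.3333 trades at P = 176.
CS goes from (1/2)(4.7619)(21.4286) = 51.0204 to 61.75 (computed as (200 - 176)(4.3333) - (1/2)(4.5)(4.3333)^2), a change of 10.7296.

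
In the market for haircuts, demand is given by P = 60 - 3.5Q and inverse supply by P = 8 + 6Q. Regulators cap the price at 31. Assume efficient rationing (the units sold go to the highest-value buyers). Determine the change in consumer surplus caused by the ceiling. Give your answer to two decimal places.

33.02

Free-market equilibrium: 60 - 3.5Q = 8 + 6Q gives Q* = 5.4737, P* = 40.8421.
At P = 31, sellers supply (31 - 8)/6 = 3.8333 while buyers want more, so the quantity traded is 3.8333 at price 31.
CS goes from (1/2)(5.4737)(19.1579) = 52.4321 to 85.4514 (computed as (60 - 31)(3.8333) - (1/2)(3.5)(3.8333)^2), a change of 33.0193.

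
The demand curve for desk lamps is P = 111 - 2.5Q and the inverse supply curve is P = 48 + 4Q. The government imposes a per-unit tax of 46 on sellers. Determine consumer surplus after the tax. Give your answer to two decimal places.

8.55

Pre-tax equilibrium: 111 - 2.5Q = 48 + 4Q gives Q* = 9.6923, P* = 86.7692.
A tax on sellers shifts supply up by 46: 111 - 2.5Q = 48 + 4Q + 46, so Q_t = 2.6154. Buyers pay P_b = 104.4615; sellers receive P_s = P_b - 46 = 58.4615.
Consumer surplus is the triangle under demand above P_b: (1/2)(2.6154)(111 - 104.4615) = 8.5503.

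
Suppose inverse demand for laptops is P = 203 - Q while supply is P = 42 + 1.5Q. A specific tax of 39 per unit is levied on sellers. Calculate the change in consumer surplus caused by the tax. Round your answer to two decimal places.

Pre-tax equilibrium: 203 - Q = 42 + 1.5Q gives Q* = 64.4, P* = 138.6.
A tax on sellers shifts supply up by 39: 203 - Q = 42 + 1.5Q + 39, so Q_t = 48.8. Buyers pay P_b = 154.2; sellers receive P_s = P_b - 39 = 115.2.
Consumers lose the trapezoid between P* and P_b out to Q_t plus the triangle from Q_t to Q*: change in CS = 1190.72 - 2073.68 = -882.96.

-882.96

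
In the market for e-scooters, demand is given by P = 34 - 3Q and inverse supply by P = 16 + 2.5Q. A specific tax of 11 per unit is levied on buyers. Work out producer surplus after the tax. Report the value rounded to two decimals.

Without the tax, 34 - 3Q = 16 + 2.5Q so Q* = 3.2727 and P* = 24.1818.
A tax on buyers shifts demand down by 11: (34 - 11) - 3Q = 16 + 2.5Q, so Q_t = 1.2727. Buyers pay P_b = 30.1818; sellers receive P_s = P_b - 11 = 19.1818.
PS = (1/2)(Q_t)(P_s - 16) = (1/2)(1.2727)(3.1818) = 2.0248.

2.02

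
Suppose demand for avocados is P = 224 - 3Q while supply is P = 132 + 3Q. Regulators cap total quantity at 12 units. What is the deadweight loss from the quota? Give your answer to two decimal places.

Without the quota, 224 - 3Q = 132 + 3Q gives Q* = 15.3333.
At Q = 12 the demand price is 224 - 3(12) = 188 and the supply price is 132 + 3(12) = 168.
DWL = (1/2)(gap between curves at 12) x (Q* - 12) = (1/2)(20)(3.3333) = 33.3333.

33.33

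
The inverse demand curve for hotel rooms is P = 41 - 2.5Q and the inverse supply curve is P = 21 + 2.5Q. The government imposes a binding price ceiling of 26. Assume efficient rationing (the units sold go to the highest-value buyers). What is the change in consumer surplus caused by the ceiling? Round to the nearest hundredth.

Free-market equilibrium: 41 - 2.5Q = 21 + 2.5Q gives Q* = 4, P* = 31.
At P = 26, sellers supply (26 - 21)/2.5 = 2 while buyers want more, so the quantity traded is 2 at price 26.
CS goes from (1/2)(4)(10) = 20 to 25 (computed as (41 - 26)(2) - (1/2)(2.5)(2)^2), a change of 5.

5.00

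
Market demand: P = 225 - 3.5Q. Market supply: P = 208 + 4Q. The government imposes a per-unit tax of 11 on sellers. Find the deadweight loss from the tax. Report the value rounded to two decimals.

Pre-tax equilibrium: 225 - 3.5Q = 208 + 4Q gives Q* = 2.2667, P* = 217.0667.
With the tax, sellers need 11 more per unit: 225 - 3.5Q = 208 + 4Q + 11, so Q_t = 0.8. Buyers pay P_b = 222.2; sellers receive P_s = P_b - 11 = 211.2.
Deadweight loss is the triangle between the curves from Q_t to Q*: (1/2)(2.2667 - 0.8)(11) = 8.0667.

8.07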